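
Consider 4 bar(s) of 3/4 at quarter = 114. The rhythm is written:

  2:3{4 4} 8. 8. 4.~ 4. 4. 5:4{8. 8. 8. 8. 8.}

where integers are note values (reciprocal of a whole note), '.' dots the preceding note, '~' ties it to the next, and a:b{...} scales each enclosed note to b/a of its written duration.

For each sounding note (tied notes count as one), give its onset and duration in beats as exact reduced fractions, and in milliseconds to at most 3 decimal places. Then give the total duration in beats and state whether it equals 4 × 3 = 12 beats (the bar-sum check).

1) 0.0ms=0b +789.474ms=3/2b
2) 789.474ms=3/2b +789.474ms=3/2b
3) 1578.947ms=3b +394.737ms=3/4b
4) 1973.684ms=15/4b +394.737ms=3/4b
5) 2368.421ms=9/2b +1578.947ms=3b
6) 3947.368ms=15/2b +789.474ms=3/2b
7) 4736.842ms=9b +315.789ms=3/5b
8) 5052.632ms=48/5b +315.789ms=3/5b
9) 5368.421ms=51/5b +315.789ms=3/5b
10) 5684.211ms=54/5b +315.789ms=3/5b
11) 6000.0ms=57/5b +315.789ms=3/5b
Σ=12b of 12 (114bpm 3/4) — PASS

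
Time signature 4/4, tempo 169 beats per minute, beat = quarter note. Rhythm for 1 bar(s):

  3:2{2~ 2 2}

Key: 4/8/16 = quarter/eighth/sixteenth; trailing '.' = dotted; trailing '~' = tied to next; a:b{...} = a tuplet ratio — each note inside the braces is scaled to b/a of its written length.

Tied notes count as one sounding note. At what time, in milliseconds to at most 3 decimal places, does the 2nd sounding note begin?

note 2 onset = 8/3b = 946.746ms

1. 0.0ms @ 0 + 946.746ms (8/3)
2. 946.746ms @ 8/3 + 473.373ms (4/3)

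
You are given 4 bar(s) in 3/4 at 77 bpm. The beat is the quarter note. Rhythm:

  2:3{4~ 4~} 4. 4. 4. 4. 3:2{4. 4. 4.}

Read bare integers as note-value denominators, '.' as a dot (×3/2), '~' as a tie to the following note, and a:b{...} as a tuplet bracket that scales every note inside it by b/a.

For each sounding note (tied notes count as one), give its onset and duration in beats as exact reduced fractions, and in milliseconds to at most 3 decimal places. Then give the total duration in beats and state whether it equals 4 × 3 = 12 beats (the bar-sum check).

1) 0.0ms=0b +3506.494ms=9/2b
2) 3506.494ms=9/2b +1168.831ms=3/2b
3) 4675.325ms=6b +1168.831ms=3/2b
4) 5844.156ms=15/2b +1168.831ms=3/2b
5) 7012.987ms=9b +779.221ms=1b
6) 7792.208ms=10b +779.221ms=1b
7) 8571.429ms=11b +779.221ms=1b
Σ=12b of 12 (77bpm 3/4) — PASS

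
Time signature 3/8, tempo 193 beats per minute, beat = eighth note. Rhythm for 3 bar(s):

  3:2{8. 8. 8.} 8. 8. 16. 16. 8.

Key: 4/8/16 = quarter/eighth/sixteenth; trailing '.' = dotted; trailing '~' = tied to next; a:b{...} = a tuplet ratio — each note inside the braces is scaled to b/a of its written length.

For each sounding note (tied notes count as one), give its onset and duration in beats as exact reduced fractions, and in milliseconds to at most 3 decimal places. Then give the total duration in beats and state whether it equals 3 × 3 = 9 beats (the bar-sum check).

1) 0.0ms=0b +310.881ms=1b
2) 310.881ms=1b +310.881ms=1b
3) 621.762ms=2b +310.881ms=1b
4) 932.642ms=3b +466.321ms=3/2b
5) 1398.964ms=9/2b +466.321ms=3/2b
6) 1865.285ms=6b +233.161ms=3/4b
7) 2098.446ms=27/4b +233.161ms=3/4b
8) 2331.606ms=15/2b +466.321ms=3/2b
Σ=9b of 9 (193bpm 3/8) — PASS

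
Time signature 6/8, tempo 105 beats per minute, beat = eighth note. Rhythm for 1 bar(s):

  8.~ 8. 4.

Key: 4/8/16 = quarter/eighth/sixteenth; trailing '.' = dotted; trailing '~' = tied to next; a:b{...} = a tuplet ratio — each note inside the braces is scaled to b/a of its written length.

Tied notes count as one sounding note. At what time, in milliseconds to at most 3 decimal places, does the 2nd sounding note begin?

1. 0.0ms @ 0 + 1714.286ms (3)
2. 1714.286ms @ 3 + 1714.286ms (3)

note 2 onset = 3b = 1714.286ms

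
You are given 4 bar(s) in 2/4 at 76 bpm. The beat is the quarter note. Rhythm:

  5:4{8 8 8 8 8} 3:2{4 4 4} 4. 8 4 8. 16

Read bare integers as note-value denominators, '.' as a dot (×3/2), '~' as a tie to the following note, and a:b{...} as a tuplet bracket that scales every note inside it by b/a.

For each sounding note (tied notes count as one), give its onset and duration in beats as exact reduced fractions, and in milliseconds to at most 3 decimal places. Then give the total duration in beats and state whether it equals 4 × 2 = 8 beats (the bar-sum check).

1) 0.0ms=0b +315.789ms=2/5b
2) 315.789ms=2/5b +315.789ms=2/5b
3) 631.579ms=4/5b +315.789ms=2/5b
4) 947.368ms=6/5b +315.789ms=2/5b
5) 1263.158ms=8/5b +315.789ms=2/5b
6) 1578.947ms=2b +526.316ms=2/3b
7) 2105.263ms=8/3b +526.316ms=2/3b
8) 2631.579ms=10/3b +526.316ms=2/3b
9) 3157.895ms=4b +1184.211ms=3/2b
10) 4342.105ms=11/2b +394.737ms=1/2b
11) 4736.842ms=6b +789.474ms=1b
12) 5526.316ms=7b +592.105ms=3/4b
13) 6118.421ms=31/4b +197.368ms=1/4b
Σ=8b of 8 (76bpm 2/4) — PASS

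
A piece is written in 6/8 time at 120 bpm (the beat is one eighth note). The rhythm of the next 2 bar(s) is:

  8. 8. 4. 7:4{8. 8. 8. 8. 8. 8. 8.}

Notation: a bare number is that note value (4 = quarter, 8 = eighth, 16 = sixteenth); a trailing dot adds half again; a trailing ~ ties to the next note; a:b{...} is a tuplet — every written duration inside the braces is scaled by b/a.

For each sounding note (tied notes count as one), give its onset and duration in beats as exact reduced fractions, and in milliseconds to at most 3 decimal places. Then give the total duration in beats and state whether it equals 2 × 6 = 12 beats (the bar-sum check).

1) 0.0ms=0b +750.0ms=3/2b
2) 750.0ms=3/2b +750.0ms=3/2b
3) 1500.0ms=3b +1500.0ms=3b
4) 3000.0ms=6b +428.571ms=6/7b
5) 3428.571ms=48/7b +428.571ms=6/7b
6) 3857.143ms=54/7b +428.571ms=6/7b
7) 4285.714ms=60/7b +428.571ms=6/7b
8) 4714.286ms=66/7b +428.571ms=6/7b
9) 5142.857ms=72/7b +428.571ms=6/7b
10) 5571.429ms=78/7b +428.571ms=6/7b
Σ=12b of 12 (120bpm 6/8) — PASS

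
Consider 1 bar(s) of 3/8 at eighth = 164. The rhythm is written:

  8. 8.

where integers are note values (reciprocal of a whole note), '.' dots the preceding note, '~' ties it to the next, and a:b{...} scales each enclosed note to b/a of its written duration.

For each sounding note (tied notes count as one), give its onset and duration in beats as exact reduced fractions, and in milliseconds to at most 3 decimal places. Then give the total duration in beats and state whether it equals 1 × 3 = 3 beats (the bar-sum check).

1) 0.0ms=0b +548.78ms=3/2b
2) 548.78ms=3/2b +548.78ms=3/2b
Σ=3b of 3 (164bpm 3/8) — PASS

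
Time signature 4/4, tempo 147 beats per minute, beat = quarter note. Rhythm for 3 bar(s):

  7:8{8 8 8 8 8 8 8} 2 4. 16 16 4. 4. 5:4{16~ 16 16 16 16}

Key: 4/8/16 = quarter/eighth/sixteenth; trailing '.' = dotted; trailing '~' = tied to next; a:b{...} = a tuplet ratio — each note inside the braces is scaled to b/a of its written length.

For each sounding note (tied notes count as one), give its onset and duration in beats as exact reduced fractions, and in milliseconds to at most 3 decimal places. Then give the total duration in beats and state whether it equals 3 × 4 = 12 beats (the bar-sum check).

1) 0.0ms=0b +233.236ms=4/7b
2) 233.236ms=4/7b +233.236ms=4/7b
3) 466.472ms=8/7b +233.236ms=4/7b
4) 699.708ms=12/7b +233.236ms=4/7b
5) 932.945ms=16/7b +233.236ms=4/7b
6) 1166.181ms=20/7b +233.236ms=4/7b
7) 1399.417ms=24/7b +233.236ms=4/7b
8) 1632.653ms=4b +816.327ms=2b
9) 2448.98ms=6b +612.245ms=3/2b
10) 3061.224ms=15/2b +102.041ms=1/4b
11) 3163.265ms=31/4b +102.041ms=1/4b
12) 3265.306ms=8b +612.245ms=3/2b
13) 3877.551ms=19/2b +612.245ms=3/2b
14) 4489.796ms=11b +163.265ms=2/5b
15) 4653.061ms=57/5b +81.633ms=1/5b
16) 4734.694ms=58/5b +81.633ms=1/5b
17) 4816.327ms=59/5b +81.633ms=1/5b
Σ=12b of 12 (147bpm 4/4) — PASS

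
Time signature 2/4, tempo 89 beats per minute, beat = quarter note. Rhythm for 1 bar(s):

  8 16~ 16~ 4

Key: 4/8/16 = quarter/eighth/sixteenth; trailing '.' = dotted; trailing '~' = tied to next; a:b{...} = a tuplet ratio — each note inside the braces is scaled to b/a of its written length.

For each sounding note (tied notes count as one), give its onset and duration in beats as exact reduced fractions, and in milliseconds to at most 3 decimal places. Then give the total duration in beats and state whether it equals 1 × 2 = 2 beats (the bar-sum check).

1) 0.0ms=0b +337.079ms=1/2b
2) 337.079ms=1/2b +1011.236ms=3/2b
Σ=2b of 2 (89bpm 2/4) — PASS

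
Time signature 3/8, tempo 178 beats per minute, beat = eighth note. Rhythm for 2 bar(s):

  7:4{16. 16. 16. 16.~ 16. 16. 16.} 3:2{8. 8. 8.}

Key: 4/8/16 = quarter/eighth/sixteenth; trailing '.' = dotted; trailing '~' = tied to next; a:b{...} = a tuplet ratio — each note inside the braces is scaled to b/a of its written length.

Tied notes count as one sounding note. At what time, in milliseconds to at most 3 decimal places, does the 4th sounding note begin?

note 4 onset = 9/7b = 433.387ms

1. 0.0ms @ 0 + 144.462ms (3/7)
2. 144.462ms @ 3/7 + 144.462ms (3/7)
3. 288.925ms @ 6/7 + 144.462ms (3/7)
4. 433.387ms @ 9/7 + 288.925ms (6/7)
5. 722.311ms @ 15/7 + 144.462ms (3/7)
6. 866.774ms @ 18/7 + 144.462ms (3/7)
7. 1011.236ms @ 3 + 337.079ms (1)
8. 1348.315ms @ 4 + 337.079ms (1)
9. 1685.393ms @ 5 + 337.079ms (1)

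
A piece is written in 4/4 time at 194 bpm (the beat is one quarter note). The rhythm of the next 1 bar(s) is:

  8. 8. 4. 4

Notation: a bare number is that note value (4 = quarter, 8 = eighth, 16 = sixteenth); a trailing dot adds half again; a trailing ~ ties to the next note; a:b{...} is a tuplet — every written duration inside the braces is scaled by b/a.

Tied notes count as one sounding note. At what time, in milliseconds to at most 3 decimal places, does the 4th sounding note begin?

note 4 onset = 3b = 927.835ms

1. 0.0ms @ 0 + 231.959ms (3/4)
2. 231.959ms @ 3/4 + 231.959ms (3/4)
3. 463.918ms @ 3/2 + 463.918ms (3/2)
4. 927.835ms @ 3 + 309.278ms (1)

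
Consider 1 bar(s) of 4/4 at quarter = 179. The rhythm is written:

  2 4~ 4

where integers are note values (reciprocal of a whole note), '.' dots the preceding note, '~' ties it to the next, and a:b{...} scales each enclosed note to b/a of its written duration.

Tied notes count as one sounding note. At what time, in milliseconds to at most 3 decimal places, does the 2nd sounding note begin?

note 2 onset = 2b = 670.391ms

1. 0.0ms @ 0 + 670.391ms (2)
2. 670.391ms @ 2 + 670.391ms (2)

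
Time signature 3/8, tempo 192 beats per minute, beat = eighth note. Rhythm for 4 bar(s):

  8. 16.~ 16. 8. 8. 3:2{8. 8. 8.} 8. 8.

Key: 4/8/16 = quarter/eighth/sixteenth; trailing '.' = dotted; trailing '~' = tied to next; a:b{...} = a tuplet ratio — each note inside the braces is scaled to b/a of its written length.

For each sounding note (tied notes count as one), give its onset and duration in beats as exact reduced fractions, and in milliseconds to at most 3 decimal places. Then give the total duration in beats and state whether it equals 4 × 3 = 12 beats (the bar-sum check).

1) 0.0ms=0b +468.75ms=3/2b
2) 468.75ms=3/2b +468.75ms=3/2b
3) 937.5ms=3b +468.75ms=3/2b
4) 1406.25ms=9/2b +468.75ms=3/2b
5) 1875.0ms=6b +312.5ms=1b
6) 2187.5ms=7b +312.5ms=1b
7) 2500.0ms=8b +312.5ms=1b
8) 2812.5ms=9b +468.75ms=3/2b
9) 3281.25ms=21/2b +468.75ms=3/2b
Σ=12b of 12 (192bpm 3/8) — PASS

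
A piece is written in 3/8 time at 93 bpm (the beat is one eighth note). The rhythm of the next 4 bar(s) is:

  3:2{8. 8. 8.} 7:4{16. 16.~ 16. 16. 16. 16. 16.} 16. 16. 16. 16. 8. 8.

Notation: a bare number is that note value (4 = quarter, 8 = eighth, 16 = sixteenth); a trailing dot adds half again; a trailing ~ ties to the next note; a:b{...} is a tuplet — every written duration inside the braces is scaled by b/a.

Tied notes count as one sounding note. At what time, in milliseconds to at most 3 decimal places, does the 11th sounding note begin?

1. 0.0ms @ 0 + 645.161ms (1)
2. 645.161ms @ 1 + 645.161ms (1)
3. 1290.323ms @ 2 + 645.161ms (1)
4. 1935.484ms @ 3 + 276.498ms (3/7)
5. 2211.982ms @ 24/7 + 552.995ms (6/7)
6. 2764.977ms @ 30/7 + 276.498ms (3/7)
7. 3041.475ms @ 33/7 + 276.498ms (3/7)
8. 3317.972ms @ 36/7 + 276.498ms (3/7)
9. 3594.47ms @ 39/7 + 276.498ms (3/7)
10. 3870.968ms @ 6 + 483.871ms (3/4)
11. 4354.839ms @ 27/4 + 483.871ms (3/4)
12. 4838.71ms @ 15/2 + 483.871ms (3/4)
13. 5322.581ms @ 33/4 + 483.871ms (3/4)
14. 5806.452ms @ 9 + 967.742ms (3/2)
15. 6774.194ms @ 21/2 + 967.742ms (3/2)

note 11 onset = 27/4b = 4354.839ms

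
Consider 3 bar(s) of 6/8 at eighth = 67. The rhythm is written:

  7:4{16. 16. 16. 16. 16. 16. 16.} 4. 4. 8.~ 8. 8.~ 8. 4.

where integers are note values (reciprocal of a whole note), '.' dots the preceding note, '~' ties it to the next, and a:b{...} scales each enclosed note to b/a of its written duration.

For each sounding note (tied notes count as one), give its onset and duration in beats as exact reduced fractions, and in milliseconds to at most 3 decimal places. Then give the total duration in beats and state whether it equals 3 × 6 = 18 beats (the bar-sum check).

1) 0.0ms=0b +383.795ms=3/7b
2) 383.795ms=3/7b +383.795ms=3/7b
3) 767.591ms=6/7b +383.795ms=3/7b
4) 1151.386ms=9/7b +383.795ms=3/7b
5) 1535.181ms=12/7b +383.795ms=3/7b
6) 1918.977ms=15/7b +383.795ms=3/7b
7) 2302.772ms=18/7b +383.795ms=3/7b
8) 2686.567ms=3b +2686.567ms=3b
9) 5373.134ms=6b +2686.567ms=3b
10) 8059.701ms=9b +2686.567ms=3b
11) 10746.269ms=12b +2686.567ms=3b
12) 13432.836ms=15b +2686.567ms=3b
Σ=18b of 18 (67bpm 6/8) — PASS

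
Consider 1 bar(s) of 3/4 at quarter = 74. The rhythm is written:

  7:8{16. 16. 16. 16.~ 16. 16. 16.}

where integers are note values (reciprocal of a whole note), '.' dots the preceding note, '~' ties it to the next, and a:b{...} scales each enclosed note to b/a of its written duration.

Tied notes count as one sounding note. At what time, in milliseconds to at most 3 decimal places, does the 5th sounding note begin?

note 5 onset = 15/7b = 1737.452ms

1. 0.0ms @ 0 + 347.49ms (3/7)
2. 347.49ms @ 3/7 + 347.49ms (3/7)
3. 694.981ms @ 6/7 + 347.49ms (3/7)
4. 1042.471ms @ 9/7 + 694.981ms (6/7)
5. 1737.452ms @ 15/7 + 347.49ms (3/7)
6. 2084.942ms @ 18/7 + 347.49ms (3/7)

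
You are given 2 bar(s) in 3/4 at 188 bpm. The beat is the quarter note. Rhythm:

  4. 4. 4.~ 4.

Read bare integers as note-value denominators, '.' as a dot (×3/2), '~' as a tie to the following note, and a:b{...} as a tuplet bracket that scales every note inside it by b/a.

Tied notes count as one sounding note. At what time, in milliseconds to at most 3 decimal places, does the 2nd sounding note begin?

1. 0.0ms @ 0 + 478.723ms (3/2)
2. 478.723ms @ 3/2 + 478.723ms (3/2)
3. 957.447ms @ 3 + 957.447ms (3)

note 2 onset = 3/2b = 478.723ms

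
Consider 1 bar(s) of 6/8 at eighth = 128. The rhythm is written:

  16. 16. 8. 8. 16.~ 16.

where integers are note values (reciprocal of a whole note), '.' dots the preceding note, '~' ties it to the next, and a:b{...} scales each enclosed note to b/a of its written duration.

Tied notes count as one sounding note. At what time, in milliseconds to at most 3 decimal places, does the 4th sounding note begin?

note 4 onset = 3b = 1406.25ms

1. 0.0ms @ 0 + 351.562ms (3/4)
2. 351.562ms @ 3/4 + 351.562ms (3/4)
3. 703.125ms @ 3/2 + 703.125ms (3/2)
4. 1406.25ms @ 3 + 703.125ms (3/2)
5. 2109.375ms @ 9/2 + 703.125ms (3/2)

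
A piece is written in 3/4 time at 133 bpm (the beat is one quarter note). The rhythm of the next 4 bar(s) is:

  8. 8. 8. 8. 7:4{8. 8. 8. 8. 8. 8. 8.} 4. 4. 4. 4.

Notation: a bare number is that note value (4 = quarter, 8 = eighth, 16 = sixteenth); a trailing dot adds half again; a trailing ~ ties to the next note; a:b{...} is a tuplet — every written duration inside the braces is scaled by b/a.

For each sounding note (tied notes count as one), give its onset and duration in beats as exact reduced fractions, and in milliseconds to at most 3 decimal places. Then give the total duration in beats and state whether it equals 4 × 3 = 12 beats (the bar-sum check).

1) 0.0ms=0b +338.346ms=3/4b
2) 338.346ms=3/4b +338.346ms=3/4b
3) 676.692ms=3/2b +338.346ms=3/4b
4) 1015.038ms=9/4b +338.346ms=3/4b
5) 1353.383ms=3b +193.34ms=3/7b
6) 1546.724ms=24/7b +193.34ms=3/7b
7) 1740.064ms=27/7b +193.34ms=3/7b
8) 1933.405ms=30/7b +193.34ms=3/7b
9) 2126.745ms=33/7b +193.34ms=3/7b
10) 2320.086ms=36/7b +193.34ms=3/7b
11) 2513.426ms=39/7b +193.34ms=3/7b
12) 2706.767ms=6b +676.692ms=3/2b
13) 3383.459ms=15/2b +676.692ms=3/2b
14) 4060.15ms=9b +676.692ms=3/2b
15) 4736.842ms=21/2b +676.692ms=3/2b
Σ=12b of 12 (133bpm 3/4) — PASS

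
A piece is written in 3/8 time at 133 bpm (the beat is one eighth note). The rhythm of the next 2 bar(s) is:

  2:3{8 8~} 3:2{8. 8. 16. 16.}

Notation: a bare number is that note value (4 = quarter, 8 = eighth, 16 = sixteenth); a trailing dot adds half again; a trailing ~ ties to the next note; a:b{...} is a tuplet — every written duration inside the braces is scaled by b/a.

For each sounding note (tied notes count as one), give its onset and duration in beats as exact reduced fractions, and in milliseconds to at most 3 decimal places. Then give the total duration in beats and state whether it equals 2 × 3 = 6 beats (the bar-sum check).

1) 0.0ms=0b +676.692ms=3/2b
2) 676.692ms=3/2b +1127.82ms=5/2b
3) 1804.511ms=4b +451.128ms=1b
4) 2255.639ms=5b +225.564ms=1/2b
5) 2481.203ms=11/2b +225.564ms=1/2b
Σ=6b of 6 (133bpm 3/8) — PASS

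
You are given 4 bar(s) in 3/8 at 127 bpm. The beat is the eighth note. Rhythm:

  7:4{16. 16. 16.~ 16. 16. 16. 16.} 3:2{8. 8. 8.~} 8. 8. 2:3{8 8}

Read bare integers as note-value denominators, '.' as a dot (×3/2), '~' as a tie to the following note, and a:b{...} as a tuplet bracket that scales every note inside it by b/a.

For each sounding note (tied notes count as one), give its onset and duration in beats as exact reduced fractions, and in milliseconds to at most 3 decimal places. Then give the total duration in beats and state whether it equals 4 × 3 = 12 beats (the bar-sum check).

1) 0.0ms=0b +202.475ms=3/7b
2) 202.475ms=3/7b +202.475ms=3/7b
3) 404.949ms=6/7b +404.949ms=6/7b
4) 809.899ms=12/7b +202.475ms=3/7b
5) 1012.373ms=15/7b +202.475ms=3/7b
6) 1214.848ms=18/7b +202.475ms=3/7b
7) 1417.323ms=3b +472.441ms=1b
8) 1889.764ms=4b +472.441ms=1b
9) 2362.205ms=5b +1181.102ms=5/2b
10) 3543.307ms=15/2b +708.661ms=3/2b
11) 4251.969ms=9b +708.661ms=3/2b
12) 4960.63ms=21/2b +708.661ms=3/2b
Σ=12b of 12 (127bpm 3/8) — PASS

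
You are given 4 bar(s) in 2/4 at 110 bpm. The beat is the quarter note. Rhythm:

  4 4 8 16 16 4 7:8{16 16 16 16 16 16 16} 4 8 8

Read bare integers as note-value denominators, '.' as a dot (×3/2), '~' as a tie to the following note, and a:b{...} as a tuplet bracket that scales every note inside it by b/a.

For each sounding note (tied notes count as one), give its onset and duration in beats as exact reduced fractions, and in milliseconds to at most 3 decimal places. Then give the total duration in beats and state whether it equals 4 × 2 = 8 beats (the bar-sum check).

1) 0.0ms=0b +545.455ms=1b
2) 545.455ms=1b +545.455ms=1b
3) 1090.909ms=2b +272.727ms=1/2b
4) 1363.636ms=5/2b +136.364ms=1/4b
5) 1500.0ms=11/4b +136.364ms=1/4b
6) 1636.364ms=3b +545.455ms=1b
7) 2181.818ms=4b +155.844ms=2/7b
8) 2337.662ms=30/7b +155.844ms=2/7b
9) 2493.506ms=32/7b +155.844ms=2/7b
10) 2649.351ms=34/7b +155.844ms=2/7b
11) 2805.195ms=36/7b +155.844ms=2/7b
12) 2961.039ms=38/7b +155.844ms=2/7b
13) 3116.883ms=40/7b +155.844ms=2/7b
14) 3272.727ms=6b +545.455ms=1b
15) 3818.182ms=7b +272.727ms=1/2b
16) 4090.909ms=15/2b +272.727ms=1/2b
Σ=8b of 8 (110bpm 2/4) — PASS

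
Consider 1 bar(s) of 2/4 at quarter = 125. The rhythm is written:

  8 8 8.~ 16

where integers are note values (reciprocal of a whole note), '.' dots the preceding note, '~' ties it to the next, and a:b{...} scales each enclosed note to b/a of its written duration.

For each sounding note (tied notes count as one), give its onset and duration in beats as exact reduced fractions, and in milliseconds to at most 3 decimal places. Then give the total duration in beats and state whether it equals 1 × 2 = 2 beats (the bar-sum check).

1) 0.0ms=0b +240.0ms=1/2b
2) 240.0ms=1/2b +240.0ms=1/2b
3) 480.0ms=1b +480.0ms=1b
Σ=2b of 2 (125bpm 2/4) — PASS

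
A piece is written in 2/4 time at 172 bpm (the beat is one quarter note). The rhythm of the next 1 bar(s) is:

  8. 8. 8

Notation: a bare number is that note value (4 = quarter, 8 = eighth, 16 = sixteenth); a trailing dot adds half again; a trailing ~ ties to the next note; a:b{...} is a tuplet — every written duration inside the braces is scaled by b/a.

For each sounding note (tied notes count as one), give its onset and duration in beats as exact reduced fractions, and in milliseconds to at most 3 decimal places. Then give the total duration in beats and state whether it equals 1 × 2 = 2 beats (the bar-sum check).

1) 0.0ms=0b +261.628ms=3/4b
2) 261.628ms=3/4b +261.628ms=3/4b
3) 523.256ms=3/2b +174.419ms=1/2b
Σ=2b of 2 (172bpm 2/4) — PASS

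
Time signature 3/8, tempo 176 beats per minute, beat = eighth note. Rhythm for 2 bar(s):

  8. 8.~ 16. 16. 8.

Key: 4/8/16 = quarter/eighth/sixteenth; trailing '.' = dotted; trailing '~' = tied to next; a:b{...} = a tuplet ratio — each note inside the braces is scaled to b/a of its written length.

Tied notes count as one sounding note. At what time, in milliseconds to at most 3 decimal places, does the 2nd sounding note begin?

note 2 onset = 3/2b = 511.364ms

1. 0.0ms @ 0 + 511.364ms (3/2)
2. 511.364ms @ 3/2 + 767.045ms (9/4)
3. 1278.409ms @ 15/4 + 255.682ms (3/4)
4. 1534.091ms @ 9/2 + 511.364ms (3/2)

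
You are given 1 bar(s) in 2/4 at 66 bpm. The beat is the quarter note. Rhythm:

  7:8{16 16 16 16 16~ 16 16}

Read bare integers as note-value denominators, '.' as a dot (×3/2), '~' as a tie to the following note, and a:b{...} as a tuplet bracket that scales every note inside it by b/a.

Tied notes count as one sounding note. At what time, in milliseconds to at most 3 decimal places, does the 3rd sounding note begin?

1. 0.0ms @ 0 + 259.74ms (2/7)
2. 259.74ms @ 2/7 + 259.74ms (2/7)
3. 519.481ms @ 4/7 + 259.74ms (2/7)
4. 779.221ms @ 6/7 + 259.74ms (2/7)
5. 1038.961ms @ 8/7 + 519.481ms (4/7)
6. 1558.442ms @ 12/7 + 259.74ms (2/7)

note 3 onset = 4/7b = 519.481ms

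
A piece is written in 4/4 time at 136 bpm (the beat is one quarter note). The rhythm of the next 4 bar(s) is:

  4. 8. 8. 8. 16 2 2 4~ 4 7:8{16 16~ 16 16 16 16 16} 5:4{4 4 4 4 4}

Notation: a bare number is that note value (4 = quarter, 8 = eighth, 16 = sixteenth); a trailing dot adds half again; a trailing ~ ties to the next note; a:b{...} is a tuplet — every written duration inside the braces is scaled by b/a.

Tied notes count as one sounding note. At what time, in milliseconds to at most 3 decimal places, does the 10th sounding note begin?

1. 0.0ms @ 0 + 661.765ms (3/2)
2. 661.765ms @ 3/2 + 330.882ms (3/4)
3. 992.647ms @ 9/4 + 330.882ms (3/4)
4. 1323.529ms @ 3 + 330.882ms (3/4)
5. 1654.412ms @ 15/4 + 110.294ms (1/4)
6. 1764.706ms @ 4 + 882.353ms (2)
7. 2647.059ms @ 6 + 882.353ms (2)
8. 3529.412ms @ 8 + 882.353ms (2)
9. 4411.765ms @ 10 + 126.05ms (2/7)
10. 4537.815ms @ 72/7 + 252.101ms (4/7)
11. 4789.916ms @ 76/7 + 126.05ms (2/7)
12. 4915.966ms @ 78/7 + 126.05ms (2/7)
13. 5042.017ms @ 80/7 + 126.05ms (2/7)
14. 5168.067ms @ 82/7 + 126.05ms (2/7)
15. 5294.118ms @ 12 + 352.941ms (4/5)
16. 5647.059ms @ 64/5 + 352.941ms (4/5)
17. 6000.0ms @ 68/5 + 352.941ms (4/5)
18. 6352.941ms @ 72/5 + 352.941ms (4/5)
19. 6705.882ms @ 76/5 + 352.941ms (4/5)

note 10 onset = 72/7b = 4537.815ms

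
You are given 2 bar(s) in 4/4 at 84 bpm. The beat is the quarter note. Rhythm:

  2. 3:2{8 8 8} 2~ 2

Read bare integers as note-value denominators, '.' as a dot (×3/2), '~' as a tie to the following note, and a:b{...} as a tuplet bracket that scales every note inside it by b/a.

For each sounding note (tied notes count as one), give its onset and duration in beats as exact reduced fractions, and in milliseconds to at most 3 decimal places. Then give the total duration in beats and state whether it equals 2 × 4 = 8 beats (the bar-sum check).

1) 0.0ms=0b +2142.857ms=3b
2) 2142.857ms=3b +238.095ms=1/3b
3) 2380.952ms=10/3b +238.095ms=1/3b
4) 2619.048ms=11/3b +238.095ms=1/3b
5) 2857.143ms=4b +2857.143ms=4b
Σ=8b of 8 (84bpm 4/4) — PASS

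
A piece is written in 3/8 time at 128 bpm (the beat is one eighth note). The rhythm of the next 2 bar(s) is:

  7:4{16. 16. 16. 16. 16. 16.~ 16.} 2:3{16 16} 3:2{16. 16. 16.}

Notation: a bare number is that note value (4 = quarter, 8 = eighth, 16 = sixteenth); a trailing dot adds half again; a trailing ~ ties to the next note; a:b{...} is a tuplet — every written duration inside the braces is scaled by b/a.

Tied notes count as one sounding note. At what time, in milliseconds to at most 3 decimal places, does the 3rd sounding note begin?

note 3 onset = 6/7b = 401.786ms

1. 0.0ms @ 0 + 200.893ms (3/7)
2. 200.893ms @ 3/7 + 200.893ms (3/7)
3. 401.786ms @ 6/7 + 200.893ms (3/7)
4. 602.679ms @ 9/7 + 200.893ms (3/7)
5. 803.571ms @ 12/7 + 200.893ms (3/7)
6. 1004.464ms @ 15/7 + 401.786ms (6/7)
7. 1406.25ms @ 3 + 351.562ms (3/4)
8. 1757.812ms @ 15/4 + 351.562ms (3/4)
9. 2109.375ms @ 9/2 + 234.375ms (1/2)
10. 2343.75ms @ 5 + 234.375ms (1/2)
11. 2578.125ms @ 11/2 + 234.375ms (1/2)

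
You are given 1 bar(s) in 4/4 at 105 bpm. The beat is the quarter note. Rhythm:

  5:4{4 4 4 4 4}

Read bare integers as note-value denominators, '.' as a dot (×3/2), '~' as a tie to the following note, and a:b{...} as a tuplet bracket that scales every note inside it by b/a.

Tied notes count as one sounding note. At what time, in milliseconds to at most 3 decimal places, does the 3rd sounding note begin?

1. 0.0ms @ 0 + 457.143ms (4/5)
2. 457.143ms @ 4/5 + 457.143ms (4/5)
3. 914.286ms @ 8/5 + 457.143ms (4/5)
4. 1371.429ms @ 12/5 + 457.143ms (4/5)
5. 1828.571ms @ 16/5 + 457.143ms (4/5)

note 3 onset = 8/5b = 914.286ms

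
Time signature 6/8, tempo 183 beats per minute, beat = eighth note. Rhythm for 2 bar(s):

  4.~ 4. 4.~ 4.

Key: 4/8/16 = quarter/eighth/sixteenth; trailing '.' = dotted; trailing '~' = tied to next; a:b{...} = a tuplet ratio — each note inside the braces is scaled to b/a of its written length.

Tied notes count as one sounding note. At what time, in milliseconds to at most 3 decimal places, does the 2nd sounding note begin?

1. 0.0ms @ 0 + 1967.213ms (6)
2. 1967.213ms @ 6 + 1967.213ms (6)

note 2 onset = 6b = 1967.213ms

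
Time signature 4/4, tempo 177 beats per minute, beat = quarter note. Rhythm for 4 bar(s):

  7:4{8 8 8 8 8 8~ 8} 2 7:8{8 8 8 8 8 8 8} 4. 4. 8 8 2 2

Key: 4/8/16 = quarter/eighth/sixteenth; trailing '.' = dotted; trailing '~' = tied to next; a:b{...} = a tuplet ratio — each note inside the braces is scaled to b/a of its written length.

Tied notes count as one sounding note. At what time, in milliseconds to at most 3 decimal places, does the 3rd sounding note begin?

note 3 onset = 4/7b = 193.705ms

1. 0.0ms @ 0 + 96.852ms (2/7)
2. 96.852ms @ 2/7 + 96.852ms (2/7)
3. 193.705ms @ 4/7 + 96.852ms (2/7)
4. 290.557ms @ 6/7 + 96.852ms (2/7)
5. 387.409ms @ 8/7 + 96.852ms (2/7)
6. 484.262ms @ 10/7 + 193.705ms (4/7)
7. 677.966ms @ 2 + 677.966ms (2)
8. 1355.932ms @ 4 + 193.705ms (4/7)
9. 1549.637ms @ 32/7 + 193.705ms (4/7)
10. 1743.341ms @ 36/7 + 193.705ms (4/7)
11. 1937.046ms @ 40/7 + 193.705ms (4/7)
12. 2130.751ms @ 44/7 + 193.705ms (4/7)
13. 2324.455ms @ 48/7 + 193.705ms (4/7)
14. 2518.16ms @ 52/7 + 193.705ms (4/7)
15. 2711.864ms @ 8 + 508.475ms (3/2)
16. 3220.339ms @ 19/2 + 508.475ms (3/2)
17. 3728.814ms @ 11 + 169.492ms (1/2)
18. 3898.305ms @ 23/2 + 169.492ms (1/2)
19. 4067.797ms @ 12 + 677.966ms (2)
20. 4745.763ms @ 14 + 677.966ms (2)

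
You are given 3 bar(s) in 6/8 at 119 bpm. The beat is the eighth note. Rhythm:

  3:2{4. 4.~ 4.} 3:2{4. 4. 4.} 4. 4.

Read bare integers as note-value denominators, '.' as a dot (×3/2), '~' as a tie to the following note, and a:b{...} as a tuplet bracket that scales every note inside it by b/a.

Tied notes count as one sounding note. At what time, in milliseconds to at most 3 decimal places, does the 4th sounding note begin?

1. 0.0ms @ 0 + 1008.403ms (2)
2. 1008.403ms @ 2 + 2016.807ms (4)
3. 3025.21ms @ 6 + 1008.403ms (2)
4. 4033.613ms @ 8 + 1008.403ms (2)
5. 5042.017ms @ 10 + 1008.403ms (2)
6. 6050.42ms @ 12 + 1512.605ms (3)
7. 7563.025ms @ 15 + 1512.605ms (3)

note 4 onset = 8b = 4033.613ms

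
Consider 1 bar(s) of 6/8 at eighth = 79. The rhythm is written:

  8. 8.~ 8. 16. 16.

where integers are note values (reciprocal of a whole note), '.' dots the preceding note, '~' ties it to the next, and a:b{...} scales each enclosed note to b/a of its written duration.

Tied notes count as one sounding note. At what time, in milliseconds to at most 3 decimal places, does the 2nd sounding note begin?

note 2 onset = 3/2b = 1139.241ms

1. 0.0ms @ 0 + 1139.241ms (3/2)
2. 1139.241ms @ 3/2 + 2278.481ms (3)
3. 3417.722ms @ 9/2 + 569.62ms (3/4)
4. 3987.342ms @ 21/4 + 569.62ms (3/4)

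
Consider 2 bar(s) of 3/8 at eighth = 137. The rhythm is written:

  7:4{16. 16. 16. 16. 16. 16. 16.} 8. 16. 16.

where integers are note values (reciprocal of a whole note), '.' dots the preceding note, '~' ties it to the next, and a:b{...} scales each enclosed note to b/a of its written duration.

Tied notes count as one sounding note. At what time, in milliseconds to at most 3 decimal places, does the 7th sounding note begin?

note 7 onset = 18/7b = 1126.173ms

1. 0.0ms @ 0 + 187.696ms (3/7)
2. 187.696ms @ 3/7 + 187.696ms (3/7)
3. 375.391ms @ 6/7 + 187.696ms (3/7)
4. 563.087ms @ 9/7 + 187.696ms (3/7)
5. 750.782ms @ 12/7 + 187.696ms (3/7)
6. 938.478ms @ 15/7 + 187.696ms (3/7)
7. 1126.173ms @ 18/7 + 187.696ms (3/7)
8. 1313.869ms @ 3 + 656.934ms (3/2)
9. 1970.803ms @ 9/2 + 328.467ms (3/4)
10. 2299.27ms @ 21/4 + 328.467ms (3/4)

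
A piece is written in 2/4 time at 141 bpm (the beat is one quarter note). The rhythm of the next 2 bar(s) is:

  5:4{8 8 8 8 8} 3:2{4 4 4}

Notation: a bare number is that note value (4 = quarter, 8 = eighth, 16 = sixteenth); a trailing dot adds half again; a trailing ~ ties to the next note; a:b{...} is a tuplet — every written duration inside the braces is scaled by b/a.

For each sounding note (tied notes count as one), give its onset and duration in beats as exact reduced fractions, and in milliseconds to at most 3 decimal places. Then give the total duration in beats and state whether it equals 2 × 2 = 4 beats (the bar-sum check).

1) 0.0ms=0b +170.213ms=2/5b
2) 170.213ms=2/5b +170.213ms=2/5b
3) 340.426ms=4/5b +170.213ms=2/5b
4) 510.638ms=6/5b +170.213ms=2/5b
5) 680.851ms=8/5b +170.213ms=2/5b
6) 851.064ms=2b +283.688ms=2/3b
7) 1134.752ms=8/3b +283.688ms=2/3b
8) 1418.44ms=10/3b +283.688ms=2/3b
Σ=4b of 4 (141bpm 2/4) — PASS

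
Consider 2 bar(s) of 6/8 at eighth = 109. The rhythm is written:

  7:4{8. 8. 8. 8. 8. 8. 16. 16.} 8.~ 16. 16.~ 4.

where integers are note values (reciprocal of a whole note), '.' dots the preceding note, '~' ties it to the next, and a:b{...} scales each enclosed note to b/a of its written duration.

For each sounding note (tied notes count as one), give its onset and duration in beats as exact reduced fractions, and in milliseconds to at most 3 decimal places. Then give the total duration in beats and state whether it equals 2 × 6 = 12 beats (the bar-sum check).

1) 0.0ms=0b +471.822ms=6/7b
2) 471.822ms=6/7b +471.822ms=6/7b
3) 943.644ms=12/7b +471.822ms=6/7b
4) 1415.465ms=18/7b +471.822ms=6/7b
5) 1887.287ms=24/7b +471.822ms=6/7b
6) 2359.109ms=30/7b +471.822ms=6/7b
7) 2830.931ms=36/7b +235.911ms=3/7b
8) 3066.841ms=39/7b +235.911ms=3/7b
9) 3302.752ms=6b +1238.532ms=9/4b
10) 4541.284ms=33/4b +2064.22ms=15/4b
Σ=12b of 12 (109bpm 6/8) — PASS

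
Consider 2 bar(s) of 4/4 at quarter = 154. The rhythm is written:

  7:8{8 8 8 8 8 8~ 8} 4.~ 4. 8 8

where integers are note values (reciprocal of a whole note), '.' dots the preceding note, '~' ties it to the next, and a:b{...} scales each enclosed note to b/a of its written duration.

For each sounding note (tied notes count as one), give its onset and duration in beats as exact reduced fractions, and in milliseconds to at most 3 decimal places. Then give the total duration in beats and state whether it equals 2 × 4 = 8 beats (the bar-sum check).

1) 0.0ms=0b +222.635ms=4/7b
2) 222.635ms=4/7b +222.635ms=4/7b
3) 445.269ms=8/7b +222.635ms=4/7b
4) 667.904ms=12/7b +222.635ms=4/7b
5) 890.538ms=16/7b +222.635ms=4/7b
6) 1113.173ms=20/7b +445.269ms=8/7b
7) 1558.442ms=4b +1168.831ms=3b
8) 2727.273ms=7b +194.805ms=1/2b
9) 2922.078ms=15/2b +194.805ms=1/2b
Σ=8b of 8 (154bpm 4/4) — PASS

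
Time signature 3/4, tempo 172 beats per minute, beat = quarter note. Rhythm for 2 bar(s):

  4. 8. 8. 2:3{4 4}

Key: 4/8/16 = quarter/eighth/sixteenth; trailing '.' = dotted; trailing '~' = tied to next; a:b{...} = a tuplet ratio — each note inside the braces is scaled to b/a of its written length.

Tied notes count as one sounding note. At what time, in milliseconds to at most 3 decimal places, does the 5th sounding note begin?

note 5 onset = 9/2b = 1569.767ms

1. 0.0ms @ 0 + 523.256ms (3/2)
2. 523.256ms @ 3/2 + 261.628ms (3/4)
3. 784.884ms @ 9/4 + 261.628ms (3/4)
4. 1046.512ms @ 3 + 523.256ms (3/2)
5. 1569.767ms @ 9/2 + 523.256ms (3/2)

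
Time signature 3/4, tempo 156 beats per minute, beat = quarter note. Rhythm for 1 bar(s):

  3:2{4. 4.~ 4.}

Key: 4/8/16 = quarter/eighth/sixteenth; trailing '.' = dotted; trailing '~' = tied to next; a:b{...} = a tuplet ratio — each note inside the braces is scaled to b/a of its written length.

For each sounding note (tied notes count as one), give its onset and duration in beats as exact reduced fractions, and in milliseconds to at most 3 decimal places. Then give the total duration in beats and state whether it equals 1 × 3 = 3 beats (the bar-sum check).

1) 0.0ms=0b +384.615ms=1b
2) 384.615ms=1b +769.231ms=2b
Σ=3b of 3 (156bpm 3/4) — PASS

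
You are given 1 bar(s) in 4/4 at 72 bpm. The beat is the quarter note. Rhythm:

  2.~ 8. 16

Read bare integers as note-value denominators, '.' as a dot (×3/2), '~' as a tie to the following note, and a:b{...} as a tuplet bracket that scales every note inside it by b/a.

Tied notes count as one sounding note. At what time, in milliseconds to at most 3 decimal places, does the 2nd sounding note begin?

1. 0.0ms @ 0 + 3125.0ms (15/4)
2. 3125.0ms @ 15/4 + 208.333ms (1/4)

note 2 onset = 15/4b = 3125.0ms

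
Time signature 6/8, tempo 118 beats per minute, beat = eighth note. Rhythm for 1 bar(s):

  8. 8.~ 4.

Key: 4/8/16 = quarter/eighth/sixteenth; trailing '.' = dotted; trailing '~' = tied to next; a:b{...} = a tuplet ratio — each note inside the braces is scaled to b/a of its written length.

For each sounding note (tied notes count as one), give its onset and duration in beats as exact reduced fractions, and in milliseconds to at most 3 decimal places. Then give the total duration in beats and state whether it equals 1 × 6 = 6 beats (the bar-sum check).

1) 0.0ms=0b +762.712ms=3/2b
2) 762.712ms=3/2b +2288.136ms=9/2b
Σ=6b of 6 (118bpm 6/8) — PASS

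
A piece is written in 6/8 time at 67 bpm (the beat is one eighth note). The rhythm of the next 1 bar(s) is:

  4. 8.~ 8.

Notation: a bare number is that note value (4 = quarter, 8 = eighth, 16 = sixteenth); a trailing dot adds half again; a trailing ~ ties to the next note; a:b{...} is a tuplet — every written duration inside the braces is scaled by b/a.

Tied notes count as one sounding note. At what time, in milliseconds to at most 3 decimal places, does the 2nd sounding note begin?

1. 0.0ms @ 0 + 2686.567ms (3)
2. 2686.567ms @ 3 + 2686.567ms (3)

note 2 onset = 3b = 2686.567ms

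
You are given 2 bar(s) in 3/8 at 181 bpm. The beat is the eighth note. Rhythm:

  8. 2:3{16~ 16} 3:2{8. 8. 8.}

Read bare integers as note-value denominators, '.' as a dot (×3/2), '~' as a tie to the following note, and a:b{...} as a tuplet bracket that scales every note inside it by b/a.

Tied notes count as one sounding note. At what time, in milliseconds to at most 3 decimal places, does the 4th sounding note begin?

note 4 onset = 4b = 1325.967ms

1. 0.0ms @ 0 + 497.238ms (3/2)
2. 497.238ms @ 3/2 + 497.238ms (3/2)
3. 994.475ms @ 3 + 331.492ms (1)
4. 1325.967ms @ 4 + 331.492ms (1)
5. 1657.459ms @ 5 + 331.492ms (1)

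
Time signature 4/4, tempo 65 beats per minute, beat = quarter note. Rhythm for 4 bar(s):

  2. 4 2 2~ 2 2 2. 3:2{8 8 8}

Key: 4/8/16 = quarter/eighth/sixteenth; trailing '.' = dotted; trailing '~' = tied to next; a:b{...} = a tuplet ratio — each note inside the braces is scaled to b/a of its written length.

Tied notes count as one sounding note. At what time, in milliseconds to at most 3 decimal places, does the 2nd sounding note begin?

note 2 onset = 3b = 2769.231ms

1. 0.0ms @ 0 + 2769.231ms (3)
2. 2769.231ms @ 3 + 923.077ms (1)
3. 3692.308ms @ 4 + 1846.154ms (2)
4. 5538.462ms @ 6 + 3692.308ms (4)
5. 9230.769ms @ 10 + 1846.154ms (2)
6. 11076.923ms @ 12 + 2769.231ms (3)
7. 13846.154ms @ 15 + 307.692ms (1/3)
8. 14153.846ms @ 46/3 + 307.692ms (1/3)
9. 14461.538ms @ 47/3 + 307.692ms (1/3)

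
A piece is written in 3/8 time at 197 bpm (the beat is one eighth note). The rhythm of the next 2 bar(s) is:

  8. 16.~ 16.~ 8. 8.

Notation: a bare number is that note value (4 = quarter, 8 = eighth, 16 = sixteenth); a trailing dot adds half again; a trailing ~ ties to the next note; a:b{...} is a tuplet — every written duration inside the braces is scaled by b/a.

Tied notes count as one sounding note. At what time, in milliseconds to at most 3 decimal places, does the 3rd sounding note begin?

1. 0.0ms @ 0 + 456.853ms (3/2)
2. 456.853ms @ 3/2 + 913.706ms (3)
3. 1370.558ms @ 9/2 + 456.853ms (3/2)

note 3 onset = 9/2b = 1370.558ms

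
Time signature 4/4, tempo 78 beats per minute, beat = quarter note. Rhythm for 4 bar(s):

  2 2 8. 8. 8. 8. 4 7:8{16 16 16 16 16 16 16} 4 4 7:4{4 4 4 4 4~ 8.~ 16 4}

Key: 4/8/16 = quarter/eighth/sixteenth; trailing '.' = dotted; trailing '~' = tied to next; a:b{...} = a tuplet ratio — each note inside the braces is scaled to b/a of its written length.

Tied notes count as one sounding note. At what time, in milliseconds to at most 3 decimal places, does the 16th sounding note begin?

1. 0.0ms @ 0 + 1538.462ms (2)
2. 1538.462ms @ 2 + 1538.462ms (2)
3. 3076.923ms @ 4 + 576.923ms (3/4)
4. 3653.846ms @ 19/4 + 576.923ms (3/4)
5. 4230.769ms @ 11/2 + 576.923ms (3/4)
6. 4807.692ms @ 25/4 + 576.923ms (3/4)
7. 5384.615ms @ 7 + 769.231ms (1)
8. 6153.846ms @ 8 + 219.78ms (2/7)
9. 6373.626ms @ 58/7 + 219.78ms (2/7)
10. 6593.407ms @ 60/7 + 219.78ms (2/7)
11. 6813.187ms @ 62/7 + 219.78ms (2/7)
12. 7032.967ms @ 64/7 + 219.78ms (2/7)
13. 7252.747ms @ 66/7 + 219.78ms (2/7)
14. 7472.527ms @ 68/7 + 219.78ms (2/7)
15. 7692.308ms @ 10 + 769.231ms (1)
16. 8461.538ms @ 11 + 769.231ms (1)
17. 9230.769ms @ 12 + 439.56ms (4/7)
18. 9670.33ms @ 88/7 + 439.56ms (4/7)
19. 10109.89ms @ 92/7 + 439.56ms (4/7)
20. 10549.451ms @ 96/7 + 439.56ms (4/7)
21. 10989.011ms @ 100/7 + 879.121ms (8/7)
22. 11868.132ms @ 108/7 + 439.56ms (4/7)

note 16 onset = 11b = 8461.538ms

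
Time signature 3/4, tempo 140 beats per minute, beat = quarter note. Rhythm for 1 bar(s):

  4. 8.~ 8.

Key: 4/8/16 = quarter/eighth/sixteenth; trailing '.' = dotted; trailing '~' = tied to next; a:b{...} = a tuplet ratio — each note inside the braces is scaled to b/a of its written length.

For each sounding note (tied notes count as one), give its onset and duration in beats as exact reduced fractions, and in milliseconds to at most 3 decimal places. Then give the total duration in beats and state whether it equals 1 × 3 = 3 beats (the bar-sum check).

1) 0.0ms=0b +642.857ms=3/2b
2) 642.857ms=3/2b +642.857ms=3/2b
Σ=3b of 3 (140bpm 3/4) — PASS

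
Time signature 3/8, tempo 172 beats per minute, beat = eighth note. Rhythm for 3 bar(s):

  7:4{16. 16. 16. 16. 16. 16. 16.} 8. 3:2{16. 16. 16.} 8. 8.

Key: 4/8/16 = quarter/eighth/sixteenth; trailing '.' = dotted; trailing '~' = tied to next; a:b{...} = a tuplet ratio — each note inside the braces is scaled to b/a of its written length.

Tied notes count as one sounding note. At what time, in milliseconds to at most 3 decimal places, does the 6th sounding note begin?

note 6 onset = 15/7b = 747.508ms

1. 0.0ms @ 0 + 149.502ms (3/7)
2. 149.502ms @ 3/7 + 149.502ms (3/7)
3. 299.003ms @ 6/7 + 149.502ms (3/7)
4. 448.505ms @ 9/7 + 149.502ms (3/7)
5. 598.007ms @ 12/7 + 149.502ms (3/7)
6. 747.508ms @ 15/7 + 149.502ms (3/7)
7. 897.01ms @ 18/7 + 149.502ms (3/7)
8. 1046.512ms @ 3 + 523.256ms (3/2)
9. 1569.767ms @ 9/2 + 174.419ms (1/2)
10. 1744.186ms @ 5 + 174.419ms (1/2)
11. 1918.605ms @ 11/2 + 174.419ms (1/2)
12. 2093.023ms @ 6 + 523.256ms (3/2)
13. 2616.279ms @ 15/2 + 523.256ms (3/2)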